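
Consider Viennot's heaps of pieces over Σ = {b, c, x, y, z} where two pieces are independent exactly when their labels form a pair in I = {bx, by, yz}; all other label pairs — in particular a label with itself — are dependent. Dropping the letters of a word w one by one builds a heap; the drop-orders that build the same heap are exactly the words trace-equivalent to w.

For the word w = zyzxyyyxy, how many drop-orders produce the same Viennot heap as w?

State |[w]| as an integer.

0(z) covers ∅
1(y) covers ∅
2(z) covers 0:z
3(x) covers 1:y, 2:z
4(y) covers 3:x
5(y) covers 4:y
6(y) covers 5:y
7(x) covers 6:y
8(y) covers 7:x
floor of heap: 0:z, 1:y
completions by unplaced set U, small U first (add the entries for U minus each lowest piece of U):
  |U|=1: {8}:1
  |U|=2: {7,8}:1
  |U|=3: {6,7,8}:1
  |U|=4: {5,6,7,8}:1
  |U|=5: {4,5,6,7,8}:1
  |U|=6: {3,4,5,6,7,8}:1
  |U|=7: {1,3,4,5,6,7,8}:1  {2,3,4,5,6,7,8}:1
  start at 0(z): 2
  start at 1(y): 1
sum over floor = 3

3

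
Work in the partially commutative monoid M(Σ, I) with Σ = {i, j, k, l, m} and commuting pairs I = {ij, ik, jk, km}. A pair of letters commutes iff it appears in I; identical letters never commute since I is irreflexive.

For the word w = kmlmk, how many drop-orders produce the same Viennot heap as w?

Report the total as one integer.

#0=k has no predecessor
#1=m has no predecessor
#2=l depends on [0:k, 1:m]
#3=m depends on [2:l]
#4=k depends on [2:l]
sources: [0:k, 1:m]
N(rest) = Σ N(rest − s) over sources s of rest; N(one piece) = 1:
  size 1 → [3]=1  [4]=1
  size 2 → [3,4]=2
  size 3 → [2,3,4]=2
  first=0(k) contributes 2
  first=1(m) contributes 2
|[w]| = 4

4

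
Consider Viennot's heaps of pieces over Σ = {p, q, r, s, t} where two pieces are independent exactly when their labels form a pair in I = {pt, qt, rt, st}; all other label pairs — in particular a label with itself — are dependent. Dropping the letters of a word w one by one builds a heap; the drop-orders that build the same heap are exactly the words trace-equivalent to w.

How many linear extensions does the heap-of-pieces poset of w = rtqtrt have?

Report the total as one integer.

20

#0=r has no predecessor
#1=t has no predecessor
#2=q depends on [0:r]
#3=t depends on [1:t]
#4=r depends on [2:q]
#5=t depends on [3:t]
sources: [0:r, 1:t]
N(rest) = Σ N(rest − s) over sources s of rest; N(one piece) = 1:
  size 1 → [4]=1  [5]=1
  size 2 → [2,4]=1  [3,5]=1  [4,5]=2
  size 3 → [0,2,4]=1  [1,3,5]=1  [2,4,5]=3  [3,4,5]=3
  size 4 → [0,2,4,5]=4  [1,3,4,5]=4  [2,3,4,5]=6
  first=0(r) contributes 10
  first=1(t) contributes 10
|[w]| = 20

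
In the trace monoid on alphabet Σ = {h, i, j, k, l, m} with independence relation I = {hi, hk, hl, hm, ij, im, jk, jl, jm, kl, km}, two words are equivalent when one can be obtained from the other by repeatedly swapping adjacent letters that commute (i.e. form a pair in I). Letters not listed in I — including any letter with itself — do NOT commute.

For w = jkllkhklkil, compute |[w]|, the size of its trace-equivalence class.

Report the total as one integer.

1925

#0=j has no predecessor
#1=k has no predecessor
#2=l has no predecessor
#3=l depends on [2:l]
#4=k depends on [1:k]
#5=h depends on [0:j]
#6=k depends on [4:k]
#7=l depends on [3:l]
#8=k depends on [6:k]
#9=i depends on [7:l, 8:k]
#10=l depends on [9:i]
sources: [0:j, 1:k, 2:l]
N(rest) = Σ N(rest − s) over sources s of rest; N(one piece) = 1:
  size 1 → [5]=1  [10]=1
  size 2 → [0,5]=1  [5,10]=2  [9,10]=1
  size 3 → [0,5,10]=3  [5,9,10]=3  [7,9,10]=1  [8,9,10]=1
  size 4 → [0,5,9,10]=6  [3,7,9,10]=1  [5,7,9,10]=4  [5,8,9,10]=4  [6,8,9,10]=1  [7,8,9,10]=2
  size 5 → [0,5,7,9,10]=10  [0,5,8,9,10]=10  [2,3,7,9,10]=1  [3,5,7,9,10]=5  [3,7,8,9,10]=3  [4,6,8,9,10]=1  [5,6,8,9,10]=5  [5,7,8,9,10]=10  [6,7,8,9,10]=3
  size 6 → [0,3,5,7,9,10]=15  [0,5,6,8,9,10]=15  [0,5,7,8,9,10]=30  [1,4,6,8,9,10]=1  [2,3,5,7,9,10]=6  [2,3,7,8,9,10]=4  [3,5,7,8,9,10]=18  [3,6,7,8,9,10]=6  [4,5,6,8,9,10]=6  [4,6,7,8,9,10]=4  [5,6,7,8,9,10]=18
  size 7 → [0,2,3,5,7,9,10]=21  [0,3,5,7,8,9,10]=63  [0,4,5,6,8,9,10]=21  [0,5,6,7,8,9,10]=63  [1,4,5,6,8,9,10]=7  [1,4,6,7,8,9,10]=5  [2,3,5,7,8,9,10]=28  [2,3,6,7,8,9,10]=10  [3,4,6,7,8,9,10]=10  [3,5,6,7,8,9,10]=42  [4,5,6,7,8,9,10]=28
  size 8 → [0,1,4,5,6,8,9,10]=28  [0,2,3,5,7,8,9,10]=112  [0,3,5,6,7,8,9,10]=168  [0,4,5,6,7,8,9,10]=112  [1,3,4,6,7,8,9,10]=15  [1,4,5,6,7,8,9,10]=40  [2,3,4,6,7,8,9,10]=20  [2,3,5,6,7,8,9,10]=80  [3,4,5,6,7,8,9,10]=80
  size 9 → [0,1,4,5,6,7,8,9,10]=180  [0,2,3,5,6,7,8,9,10]=360  [0,3,4,5,6,7,8,9,10]=360  [1,2,3,4,6,7,8,9,10]=35  [1,3,4,5,6,7,8,9,10]=135  [2,3,4,5,6,7,8,9,10]=180
  first=0(j) contributes 350
  first=1(k) contributes 900
  first=2(l) contributes 675
|[w]| = 1925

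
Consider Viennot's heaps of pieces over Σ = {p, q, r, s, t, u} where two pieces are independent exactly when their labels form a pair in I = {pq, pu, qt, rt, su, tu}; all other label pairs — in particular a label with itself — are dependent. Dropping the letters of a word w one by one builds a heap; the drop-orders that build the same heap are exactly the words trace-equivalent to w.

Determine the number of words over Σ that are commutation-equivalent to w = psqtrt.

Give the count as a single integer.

0(p) covers ∅
1(s) covers 0:p
2(q) covers 1:s
3(t) covers 1:s
4(r) covers 2:q
5(t) covers 3:t
floor of heap: 0:p
completions by unplaced set U, small U first (add the entries for U minus each lowest piece of U):
  |U|=1: {4}:1  {5}:1
  |U|=2: {2,4}:1  {3,5}:1  {4,5}:2
  |U|=3: {2,4,5}:3  {3,4,5}:3
  |U|=4: {2,3,4,5}:6
  start at 0(p): 6

6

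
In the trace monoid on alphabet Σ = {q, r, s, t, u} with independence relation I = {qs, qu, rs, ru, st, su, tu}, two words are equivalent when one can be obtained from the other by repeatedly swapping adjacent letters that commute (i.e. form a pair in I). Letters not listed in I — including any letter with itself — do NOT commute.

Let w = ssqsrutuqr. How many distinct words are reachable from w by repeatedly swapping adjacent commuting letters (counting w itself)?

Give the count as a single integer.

#0=s has no predecessor
#1=s depends on [0:s]
#2=q has no predecessor
#3=s depends on [1:s]
#4=r depends on [2:q]
#5=u has no predecessor
#6=t depends on [4:r]
#7=u depends on [5:u]
#8=q depends on [6:t]
#9=r depends on [8:q]
sources: [0:s, 2:q, 5:u]
N(rest) = Σ N(rest − s) over sources s of rest; N(one piece) = 1:
  size 1 → [3]=1  [7]=1  [9]=1
  size 2 → [1,3]=1  [3,7]=2  [3,9]=2  [5,7]=1  [7,9]=2  [8,9]=1
  size 3 → [0,1,3]=1  [1,3,7]=3  [1,3,9]=3  [3,5,7]=3  [3,7,9]=6  [3,8,9]=3  [5,7,9]=3  [6,8,9]=1  [7,8,9]=3
  size 4 → [0,1,3,7]=4  [0,1,3,9]=4  [1,3,5,7]=6  [1,3,7,9]=12  [1,3,8,9]=6  [3,5,7,9]=12  [3,6,8,9]=4  [3,7,8,9]=12  [4,6,8,9]=1  [5,7,8,9]=6  [6,7,8,9]=4
  size 5 → [0,1,3,5,7]=10  [0,1,3,7,9]=20  [0,1,3,8,9]=10  [1,3,5,7,9]=30  [1,3,6,8,9]=10  [1,3,7,8,9]=30  [2,4,6,8,9]=1  [3,4,6,8,9]=5  [3,5,7,8,9]=30  [3,6,7,8,9]=20  [4,6,7,8,9]=5  [5,6,7,8,9]=10
  size 6 → [0,1,3,5,7,9]=60  [0,1,3,6,8,9]=20  [0,1,3,7,8,9]=60  [1,3,4,6,8,9]=15  [1,3,5,7,8,9]=90  [1,3,6,7,8,9]=60  [2,3,4,6,8,9]=6  [2,4,6,7,8,9]=6  [3,4,6,7,8,9]=30  [3,5,6,7,8,9]=60  [4,5,6,7,8,9]=15
  size 7 → [0,1,3,4,6,8,9]=35  [0,1,3,5,7,8,9]=210  [0,1,3,6,7,8,9]=140  [1,2,3,4,6,8,9]=21  [1,3,4,6,7,8,9]=105  [1,3,5,6,7,8,9]=210  [2,3,4,6,7,8,9]=42  [2,4,5,6,7,8,9]=21  [3,4,5,6,7,8,9]=105
  size 8 → [0,1,2,3,4,6,8,9]=56  [0,1,3,4,6,7,8,9]=280  [0,1,3,5,6,7,8,9]=560  [1,2,3,4,6,7,8,9]=168  [1,3,4,5,6,7,8,9]=420  [2,3,4,5,6,7,8,9]=168
  first=0(s) contributes 756
  first=2(q) contributes 1260
  first=5(u) contributes 504
|[w]| = 2520

2520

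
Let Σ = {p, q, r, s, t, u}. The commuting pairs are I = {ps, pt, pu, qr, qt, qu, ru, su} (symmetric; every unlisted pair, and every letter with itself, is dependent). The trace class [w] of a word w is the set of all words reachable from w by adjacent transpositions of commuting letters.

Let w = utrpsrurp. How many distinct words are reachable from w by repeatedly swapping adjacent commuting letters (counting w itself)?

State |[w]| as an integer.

piece 0:u — minimal
piece 1:t rests on {0:u}
piece 2:r rests on {1:t}
piece 3:p rests on {2:r}
piece 4:s rests on {2:r}
piece 5:r rests on {3:p, 4:s}
piece 6:u rests on {1:t}
piece 7:r rests on {5:r}
piece 8:p rests on {7:r}
minimal pieces: {0:u}
ways to finish when only these pieces remain (= sum over removing one remaining piece with nothing left below it):
  1 left: {6}→1  {8}→1
  2 left: {6,8}→2  {7,8}→1
  3 left: {5,7,8}→1  {6,7,8}→3
  4 left: {3,5,7,8}→1  {4,5,7,8}→1  {5,6,7,8}→4
  5 left: {3,4,5,7,8}→2  {3,5,6,7,8}→5  {4,5,6,7,8}→5
  6 left: {2,3,4,5,7,8}→2  {3,4,5,6,7,8}→12
  7 left: {2,3,4,5,6,7,8}→14
  placing 0:u first → 14 extensions

14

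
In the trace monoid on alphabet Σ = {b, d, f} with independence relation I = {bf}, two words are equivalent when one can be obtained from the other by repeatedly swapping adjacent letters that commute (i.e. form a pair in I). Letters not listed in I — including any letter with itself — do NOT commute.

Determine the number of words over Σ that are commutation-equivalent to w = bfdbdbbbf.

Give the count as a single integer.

8

#0=b has no predecessor
#1=f has no predecessor
#2=d depends on [0:b, 1:f]
#3=b depends on [2:d]
#4=d depends on [3:b]
#5=b depends on [4:d]
#6=b depends on [5:b]
#7=b depends on [6:b]
#8=f depends on [4:d]
sources: [0:b, 1:f]
N(rest) = Σ N(rest − s) over sources s of rest; N(one piece) = 1:
  size 1 → [7]=1  [8]=1
  size 2 → [6,7]=1  [7,8]=2
  size 3 → [5,6,7]=1  [6,7,8]=3
  size 4 → [5,6,7,8]=4
  size 5 → [4,5,6,7,8]=4
  size 6 → [3,4,5,6,7,8]=4
  size 7 → [2,3,4,5,6,7,8]=4
  first=0(b) contributes 4
  first=1(f) contributes 4
|[w]| = 8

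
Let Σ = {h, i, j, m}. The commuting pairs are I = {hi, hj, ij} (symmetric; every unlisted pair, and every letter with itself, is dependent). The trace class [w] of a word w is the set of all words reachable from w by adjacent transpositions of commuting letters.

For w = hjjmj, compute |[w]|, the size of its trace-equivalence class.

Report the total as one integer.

0(h) covers ∅
1(j) covers ∅
2(j) covers 1:j
3(m) covers 0:h, 2:j
4(j) covers 3:m
floor of heap: 0:h, 1:j
completions by unplaced set U, small U first (add the entries for U minus each lowest piece of U):
  |U|=1: {4}:1
  |U|=2: {3,4}:1
  |U|=3: {0,3,4}:1  {2,3,4}:1
  start at 0(h): 1
  start at 1(j): 2
sum over floor = 3

3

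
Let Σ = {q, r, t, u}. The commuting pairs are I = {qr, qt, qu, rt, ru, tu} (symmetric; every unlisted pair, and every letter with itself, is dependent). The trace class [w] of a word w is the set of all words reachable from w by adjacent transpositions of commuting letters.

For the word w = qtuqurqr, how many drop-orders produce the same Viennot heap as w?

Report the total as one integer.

drop 0:q onto floor
drop 1:t onto floor
drop 2:u onto floor
drop 3:q onto {0:q}
drop 4:u onto {2:u}
drop 5:r onto floor
drop 6:q onto {3:q}
drop 7:r onto {5:r}
ground layer = {0:q, 1:t, 2:u, 5:r}
drop-orders for the pieces not yet dropped (sum over which currently-grounded one goes next):
  1 to go: {1} 1  {4} 1  {6} 1  {7} 1
  2 to go: {1,4} 2  {1,6} 2  {1,7} 2  {2,4} 1  {3,6} 1  {4,6} 2  {4,7} 2  {5,7} 1  {6,7} 2
  3 to go: {0,3,6} 1  {1,2,4} 3  {1,3,6} 3  {1,4,6} 6  {1,4,7} 6  {1,5,7} 3  {1,6,7} 6  {2,4,6} 3  {2,4,7} 3  {3,4,6} 3  {3,6,7} 3  {4,5,7} 3  {4,6,7} 6  {5,6,7} 3
  4 to go: {0,1,3,6} 4  {0,3,4,6} 4  {0,3,6,7} 4  {1,2,4,6} 12  {1,2,4,7} 12  {1,3,4,6} 12  {1,3,6,7} 12  {1,4,5,7} 12  {1,4,6,7} 24  {1,5,6,7} 12  {2,3,4,6} 6  {2,4,5,7} 6  {2,4,6,7} 12  {3,4,6,7} 12  {3,5,6,7} 6  {4,5,6,7} 12
  5 to go: {0,1,3,4,6} 20  {0,1,3,6,7} 20  {0,2,3,4,6} 10  {0,3,4,6,7} 20  {0,3,5,6,7} 10  {1,2,3,4,6} 30  {1,2,4,5,7} 30  {1,2,4,6,7} 60  {1,3,4,6,7} 60  {1,3,5,6,7} 30  {1,4,5,6,7} 60  {2,3,4,6,7} 30  {2,4,5,6,7} 30  {3,4,5,6,7} 30
  6 to go: {0,1,2,3,4,6} 60  {0,1,3,4,6,7} 120  {0,1,3,5,6,7} 60  {0,2,3,4,6,7} 60  {0,3,4,5,6,7} 60  {1,2,3,4,6,7} 180  {1,2,4,5,6,7} 180  {1,3,4,5,6,7} 180  {2,3,4,5,6,7} 90
  if 0:q drops first: 630 orders
  if 1:t drops first: 210 orders
  if 2:u drops first: 420 orders
  if 5:r drops first: 420 orders
heap linearizations: 1680

1680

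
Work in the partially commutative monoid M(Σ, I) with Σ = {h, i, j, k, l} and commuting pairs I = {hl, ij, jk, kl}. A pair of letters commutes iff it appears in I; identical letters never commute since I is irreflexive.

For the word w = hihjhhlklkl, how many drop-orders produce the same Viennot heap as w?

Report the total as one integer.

#0=h has no predecessor
#1=i depends on [0:h]
#2=h depends on [1:i]
#3=j depends on [2:h]
#4=h depends on [3:j]
#5=h depends on [4:h]
#6=l depends on [3:j]
#7=k depends on [5:h]
#8=l depends on [6:l]
#9=k depends on [7:k]
#10=l depends on [8:l]
sources: [0:h]
N(rest) = Σ N(rest − s) over sources s of rest; N(one piece) = 1:
  size 1 → [9]=1  [10]=1
  size 2 → [7,9]=1  [8,10]=1  [9,10]=2
  size 3 → [5,7,9]=1  [6,8,10]=1  [7,9,10]=3  [8,9,10]=3
  size 4 → [4,5,7,9]=1  [5,7,9,10]=4  [6,8,9,10]=4  [7,8,9,10]=6
  size 5 → [4,5,7,9,10]=5  [5,7,8,9,10]=10  [6,7,8,9,10]=10
  size 6 → [4,5,7,8,9,10]=15  [5,6,7,8,9,10]=20
  size 7 → [4,5,6,7,8,9,10]=35
  size 8 → [3,4,5,6,7,8,9,10]=35
  size 9 → [2,3,4,5,6,7,8,9,10]=35
  first=0(h) contributes 35

35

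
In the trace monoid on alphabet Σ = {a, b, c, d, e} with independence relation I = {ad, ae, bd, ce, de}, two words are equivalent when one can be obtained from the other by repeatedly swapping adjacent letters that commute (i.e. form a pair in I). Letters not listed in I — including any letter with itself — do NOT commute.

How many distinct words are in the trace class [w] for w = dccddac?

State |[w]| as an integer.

#0=d has no predecessor
#1=c depends on [0:d]
#2=c depends on [1:c]
#3=d depends on [2:c]
#4=d depends on [3:d]
#5=a depends on [2:c]
#6=c depends on [4:d, 5:a]
sources: [0:d]
N(rest) = Σ N(rest − s) over sources s of rest; N(one piece) = 1:
  size 1 → [6]=1
  size 2 → [4,6]=1  [5,6]=1
  size 3 → [3,4,6]=1  [4,5,6]=2
  size 4 → [3,4,5,6]=3
  size 5 → [2,3,4,5,6]=3
  first=0(d) contributes 3

3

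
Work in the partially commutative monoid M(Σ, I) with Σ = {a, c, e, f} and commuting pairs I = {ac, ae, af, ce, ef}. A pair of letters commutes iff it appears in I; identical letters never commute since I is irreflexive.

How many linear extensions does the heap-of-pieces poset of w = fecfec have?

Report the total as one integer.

drop 0:f onto floor
drop 1:e onto floor
drop 2:c onto {0:f}
drop 3:f onto {2:c}
drop 4:e onto {1:e}
drop 5:c onto {3:f}
ground layer = {0:f, 1:e}
drop-orders for the pieces not yet dropped (sum over which currently-grounded one goes next):
  1 to go: {4} 1  {5} 1
  2 to go: {1,4} 1  {3,5} 1  {4,5} 2
  3 to go: {1,4,5} 3  {2,3,5} 1  {3,4,5} 3
  4 to go: {0,2,3,5} 1  {1,3,4,5} 6  {2,3,4,5} 4
  if 0:f drops first: 10 orders
  if 1:e drops first: 5 orders
heap linearizations: 15

15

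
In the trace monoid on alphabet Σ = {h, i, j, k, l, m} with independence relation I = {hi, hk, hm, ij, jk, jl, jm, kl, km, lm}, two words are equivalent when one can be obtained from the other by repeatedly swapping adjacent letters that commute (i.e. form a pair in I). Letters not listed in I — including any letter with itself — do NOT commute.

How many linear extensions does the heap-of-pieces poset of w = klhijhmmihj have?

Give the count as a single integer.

378

drop 0:k onto floor
drop 1:l onto floor
drop 2:h onto {1:l}
drop 3:i onto {0:k, 1:l}
drop 4:j onto {2:h}
drop 5:h onto {4:j}
drop 6:m onto {3:i}
drop 7:m onto {6:m}
drop 8:i onto {7:m}
drop 9:h onto {5:h}
drop 10:j onto {9:h}
ground layer = {0:k, 1:l}
drop-orders for the pieces not yet dropped (sum over which currently-grounded one goes next):
  1 to go: {8} 1  {10} 1
  2 to go: {7,8} 1  {8,10} 2  {9,10} 1
  3 to go: {5,9,10} 1  {6,7,8} 1  {7,8,10} 3  {8,9,10} 3
  4 to go: {3,6,7,8} 1  {4,5,9,10} 1  {5,8,9,10} 4  {6,7,8,10} 4  {7,8,9,10} 6
  5 to go: {0,3,6,7,8} 1  {2,4,5,9,10} 1  {3,6,7,8,10} 5  {4,5,8,9,10} 5  {5,7,8,9,10} 10  {6,7,8,9,10} 10
  6 to go: {0,3,6,7,8,10} 6  {2,4,5,8,9,10} 6  {3,6,7,8,9,10} 15  {4,5,7,8,9,10} 15  {5,6,7,8,9,10} 20
  7 to go: {0,3,6,7,8,9,10} 21  {2,4,5,7,8,9,10} 21  {3,5,6,7,8,9,10} 35  {4,5,6,7,8,9,10} 35
  8 to go: {0,3,5,6,7,8,9,10} 56  {2,4,5,6,7,8,9,10} 56  {3,4,5,6,7,8,9,10} 70
  9 to go: {0,3,4,5,6,7,8,9,10} 126  {2,3,4,5,6,7,8,9,10} 126
  if 0:k drops first: 126 orders
  if 1:l drops first: 252 orders
heap linearizations: 378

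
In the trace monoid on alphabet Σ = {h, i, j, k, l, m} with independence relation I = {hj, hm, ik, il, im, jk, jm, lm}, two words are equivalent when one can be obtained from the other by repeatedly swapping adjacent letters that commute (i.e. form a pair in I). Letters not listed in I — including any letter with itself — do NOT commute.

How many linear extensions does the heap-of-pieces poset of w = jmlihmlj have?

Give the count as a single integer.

drop 0:j onto floor
drop 1:m onto floor
drop 2:l onto {0:j}
drop 3:i onto {0:j}
drop 4:h onto {2:l, 3:i}
drop 5:m onto {1:m}
drop 6:l onto {4:h}
drop 7:j onto {6:l}
ground layer = {0:j, 1:m}
drop-orders for the pieces not yet dropped (sum over which currently-grounded one goes next):
  1 to go: {5} 1  {7} 1
  2 to go: {1,5} 1  {5,7} 2  {6,7} 1
  3 to go: {1,5,7} 3  {4,6,7} 1  {5,6,7} 3
  4 to go: {1,5,6,7} 6  {2,4,6,7} 1  {3,4,6,7} 1  {4,5,6,7} 4
  5 to go: {1,4,5,6,7} 10  {2,3,4,6,7} 2  {2,4,5,6,7} 5  {3,4,5,6,7} 5
  6 to go: {0,2,3,4,6,7} 2  {1,2,4,5,6,7} 15  {1,3,4,5,6,7} 15  {2,3,4,5,6,7} 12
  if 0:j drops first: 42 orders
  if 1:m drops first: 14 orders
heap linearizations: 56

56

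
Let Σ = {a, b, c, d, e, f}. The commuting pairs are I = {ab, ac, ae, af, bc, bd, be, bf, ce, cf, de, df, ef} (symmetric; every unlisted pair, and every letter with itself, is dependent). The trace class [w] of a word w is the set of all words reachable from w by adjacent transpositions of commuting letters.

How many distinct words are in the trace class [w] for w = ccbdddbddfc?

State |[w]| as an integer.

495

#0=c has no predecessor
#1=c depends on [0:c]
#2=b has no predecessor
#3=d depends on [1:c]
#4=d depends on [3:d]
#5=d depends on [4:d]
#6=b depends on [2:b]
#7=d depends on [5:d]
#8=d depends on [7:d]
#9=f has no predecessor
#10=c depends on [8:d]
sources: [0:c, 2:b, 9:f]
N(rest) = Σ N(rest − s) over sources s of rest; N(one piece) = 1:
  size 1 → [6]=1  [9]=1  [10]=1
  size 2 → [2,6]=1  [6,9]=2  [6,10]=2  [8,10]=1  [9,10]=2
  size 3 → [2,6,9]=3  [2,6,10]=3  [6,8,10]=3  [6,9,10]=6  [7,8,10]=1  [8,9,10]=3
  size 4 → [2,6,8,10]=6  [2,6,9,10]=12  [5,7,8,10]=1  [6,7,8,10]=4  [6,8,9,10]=12  [7,8,9,10]=4
  size 5 → [2,6,7,8,10]=10  [2,6,8,9,10]=30  [4,5,7,8,10]=1  [5,6,7,8,10]=5  [5,7,8,9,10]=5  [6,7,8,9,10]=20
  size 6 → [2,5,6,7,8,10]=15  [2,6,7,8,9,10]=60  [3,4,5,7,8,10]=1  [4,5,6,7,8,10]=6  [4,5,7,8,9,10]=6  [5,6,7,8,9,10]=30
  size 7 → [1,3,4,5,7,8,10]=1  [2,4,5,6,7,8,10]=21  [2,5,6,7,8,9,10]=105  [3,4,5,6,7,8,10]=7  [3,4,5,7,8,9,10]=7  [4,5,6,7,8,9,10]=42
  size 8 → [0,1,3,4,5,7,8,10]=1  [1,3,4,5,6,7,8,10]=8  [1,3,4,5,7,8,9,10]=8  [2,3,4,5,6,7,8,10]=28  [2,4,5,6,7,8,9,10]=168  [3,4,5,6,7,8,9,10]=56
  size 9 → [0,1,3,4,5,6,7,8,10]=9  [0,1,3,4,5,7,8,9,10]=9  [1,2,3,4,5,6,7,8,10]=36  [1,3,4,5,6,7,8,9,10]=72  [2,3,4,5,6,7,8,9,10]=252
  first=0(c) contributes 360
  first=2(b) contributes 90
  first=9(f) contributes 45
|[w]| = 495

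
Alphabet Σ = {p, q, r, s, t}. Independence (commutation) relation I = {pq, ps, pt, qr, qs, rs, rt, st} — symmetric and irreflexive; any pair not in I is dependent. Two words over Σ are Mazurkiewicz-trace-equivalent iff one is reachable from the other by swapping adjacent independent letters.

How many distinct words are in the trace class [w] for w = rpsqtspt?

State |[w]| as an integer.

560

drop 0:r onto floor
drop 1:p onto {0:r}
drop 2:s onto floor
drop 3:q onto floor
drop 4:t onto {3:q}
drop 5:s onto {2:s}
drop 6:p onto {1:p}
drop 7:t onto {4:t}
ground layer = {0:r, 2:s, 3:q}
drop-orders for the pieces not yet dropped (sum over which currently-grounded one goes next):
  1 to go: {5} 1  {6} 1  {7} 1
  2 to go: {1,6} 1  {2,5} 1  {4,7} 1  {5,6} 2  {5,7} 2  {6,7} 2
  3 to go: {0,1,6} 1  {1,5,6} 3  {1,6,7} 3  {2,5,6} 3  {2,5,7} 3  {3,4,7} 1  {4,5,7} 3  {4,6,7} 3  {5,6,7} 6
  4 to go: {0,1,5,6} 4  {0,1,6,7} 4  {1,2,5,6} 6  {1,4,6,7} 6  {1,5,6,7} 12  {2,4,5,7} 6  {2,5,6,7} 12  {3,4,5,7} 4  {3,4,6,7} 4  {4,5,6,7} 12
  5 to go: {0,1,2,5,6} 10  {0,1,4,6,7} 10  {0,1,5,6,7} 20  {1,2,5,6,7} 30  {1,3,4,6,7} 10  {1,4,5,6,7} 30  {2,3,4,5,7} 10  {2,4,5,6,7} 30  {3,4,5,6,7} 20
  6 to go: {0,1,2,5,6,7} 60  {0,1,3,4,6,7} 20  {0,1,4,5,6,7} 60  {1,2,4,5,6,7} 90  {1,3,4,5,6,7} 60  {2,3,4,5,6,7} 60
  if 0:r drops first: 210 orders
  if 2:s drops first: 140 orders
  if 3:q drops first: 210 orders
heap linearizations: 560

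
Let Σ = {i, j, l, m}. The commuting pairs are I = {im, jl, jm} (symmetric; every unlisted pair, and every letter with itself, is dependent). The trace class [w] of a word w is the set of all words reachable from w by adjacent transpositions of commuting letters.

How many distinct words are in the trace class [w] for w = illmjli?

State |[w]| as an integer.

0(i) covers ∅
1(l) covers 0:i
2(l) covers 1:l
3(m) covers 2:l
4(j) covers 0:i
5(l) covers 3:m
6(i) covers 4:j, 5:l
floor of heap: 0:i
completions by unplaced set U, small U first (add the entries for U minus each lowest piece of U):
  |U|=1: {6}:1
  |U|=2: {4,6}:1  {5,6}:1
  |U|=3: {3,5,6}:1  {4,5,6}:2
  |U|=4: {2,3,5,6}:1  {3,4,5,6}:3
  |U|=5: {1,2,3,5,6}:1  {2,3,4,5,6}:4
  start at 0(i): 5

5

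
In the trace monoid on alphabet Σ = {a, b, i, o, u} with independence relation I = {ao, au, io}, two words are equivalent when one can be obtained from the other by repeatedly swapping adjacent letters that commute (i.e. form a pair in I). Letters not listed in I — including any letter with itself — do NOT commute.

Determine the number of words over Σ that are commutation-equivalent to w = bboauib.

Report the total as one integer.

piece 0:b — minimal
piece 1:b rests on {0:b}
piece 2:o rests on {1:b}
piece 3:a rests on {1:b}
piece 4:u rests on {2:o}
piece 5:i rests on {3:a, 4:u}
piece 6:b rests on {5:i}
minimal pieces: {0:b}
ways to finish when only these pieces remain (= sum over removing one remaining piece with nothing left below it):
  1 left: {6}→1
  2 left: {5,6}→1
  3 left: {3,5,6}→1  {4,5,6}→1
  4 left: {2,4,5,6}→1  {3,4,5,6}→2
  5 left: {2,3,4,5,6}→3
  placing 0:b first → 3 extensions

3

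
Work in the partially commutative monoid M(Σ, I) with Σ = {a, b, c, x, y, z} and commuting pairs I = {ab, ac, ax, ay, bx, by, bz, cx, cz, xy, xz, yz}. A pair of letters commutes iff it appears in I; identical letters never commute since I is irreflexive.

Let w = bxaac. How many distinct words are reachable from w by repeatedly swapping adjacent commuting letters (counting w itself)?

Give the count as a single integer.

drop 0:b onto floor
drop 1:x onto floor
drop 2:a onto floor
drop 3:a onto {2:a}
drop 4:c onto {0:b}
ground layer = {0:b, 1:x, 2:a}
drop-orders for the pieces not yet dropped (sum over which currently-grounded one goes next):
  1 to go: {1} 1  {3} 1  {4} 1
  2 to go: {0,4} 1  {1,3} 2  {1,4} 2  {2,3} 1  {3,4} 2
  3 to go: {0,1,4} 3  {0,3,4} 3  {1,2,3} 3  {1,3,4} 6  {2,3,4} 3
  if 0:b drops first: 12 orders
  if 1:x drops first: 6 orders
  if 2:a drops first: 12 orders
heap linearizations: 30

30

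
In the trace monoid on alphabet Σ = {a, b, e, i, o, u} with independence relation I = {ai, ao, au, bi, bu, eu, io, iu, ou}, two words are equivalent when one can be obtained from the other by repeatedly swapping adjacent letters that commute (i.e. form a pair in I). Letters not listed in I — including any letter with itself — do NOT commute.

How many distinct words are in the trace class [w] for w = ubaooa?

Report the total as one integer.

36

0(u) covers ∅
1(b) covers ∅
2(a) covers 1:b
3(o) covers 1:b
4(o) covers 3:o
5(a) covers 2:a
floor of heap: 0:u, 1:b
completions by unplaced set U, small U first (add the entries for U minus each lowest piece of U):
  |U|=1: {0}:1  {4}:1  {5}:1
  |U|=2: {0,4}:2  {0,5}:2  {2,5}:1  {3,4}:1  {4,5}:2
  |U|=3: {0,2,5}:3  {0,3,4}:3  {0,4,5}:6  {2,4,5}:3  {3,4,5}:3
  |U|=4: {0,2,4,5}:12  {0,3,4,5}:12  {2,3,4,5}:6
  start at 0(u): 6
  start at 1(b): 30
sum over floor = 36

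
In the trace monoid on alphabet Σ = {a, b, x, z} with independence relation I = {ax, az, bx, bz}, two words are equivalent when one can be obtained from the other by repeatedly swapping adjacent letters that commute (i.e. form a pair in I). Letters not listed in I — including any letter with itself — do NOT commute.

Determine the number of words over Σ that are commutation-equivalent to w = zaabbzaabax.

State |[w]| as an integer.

165

drop 0:z onto floor
drop 1:a onto floor
drop 2:a onto {1:a}
drop 3:b onto {2:a}
drop 4:b onto {3:b}
drop 5:z onto {0:z}
drop 6:a onto {4:b}
drop 7:a onto {6:a}
drop 8:b onto {7:a}
drop 9:a onto {8:b}
drop 10:x onto {5:z}
ground layer = {0:z, 1:a}
drop-orders for the pieces not yet dropped (sum over which currently-grounded one goes next):
  1 to go: {9} 1  {10} 1
  2 to go: {5,10} 1  {8,9} 1  {9,10} 2
  3 to go: {0,5,10} 1  {5,9,10} 3  {7,8,9} 1  {8,9,10} 3
  4 to go: {0,5,9,10} 4  {5,8,9,10} 6  {6,7,8,9} 1  {7,8,9,10} 4
  5 to go: {0,5,8,9,10} 10  {4,6,7,8,9} 1  {5,7,8,9,10} 10  {6,7,8,9,10} 5
  6 to go: {0,5,7,8,9,10} 20  {3,4,6,7,8,9} 1  {4,6,7,8,9,10} 6  {5,6,7,8,9,10} 15
  7 to go: {0,5,6,7,8,9,10} 35  {2,3,4,6,7,8,9} 1  {3,4,6,7,8,9,10} 7  {4,5,6,7,8,9,10} 21
  8 to go: {0,4,5,6,7,8,9,10} 56  {1,2,3,4,6,7,8,9} 1  {2,3,4,6,7,8,9,10} 8  {3,4,5,6,7,8,9,10} 28
  9 to go: {0,3,4,5,6,7,8,9,10} 84  {1,2,3,4,6,7,8,9,10} 9  {2,3,4,5,6,7,8,9,10} 36
  if 0:z drops first: 45 orders
  if 1:a drops first: 120 orders
heap linearizations: 165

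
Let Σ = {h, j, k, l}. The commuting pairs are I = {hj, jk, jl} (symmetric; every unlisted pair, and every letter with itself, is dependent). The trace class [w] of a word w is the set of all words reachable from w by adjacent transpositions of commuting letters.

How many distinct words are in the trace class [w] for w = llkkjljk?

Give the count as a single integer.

drop 0:l onto floor
drop 1:l onto {0:l}
drop 2:k onto {1:l}
drop 3:k onto {2:k}
drop 4:j onto floor
drop 5:l onto {3:k}
drop 6:j onto {4:j}
drop 7:k onto {5:l}
ground layer = {0:l, 4:j}
drop-orders for the pieces not yet dropped (sum over which currently-grounded one goes next):
  1 to go: {6} 1  {7} 1
  2 to go: {4,6} 1  {5,7} 1  {6,7} 2
  3 to go: {3,5,7} 1  {4,6,7} 3  {5,6,7} 3
  4 to go: {2,3,5,7} 1  {3,5,6,7} 4  {4,5,6,7} 6
  5 to go: {1,2,3,5,7} 1  {2,3,5,6,7} 5  {3,4,5,6,7} 10
  6 to go: {0,1,2,3,5,7} 1  {1,2,3,5,6,7} 6  {2,3,4,5,6,7} 15
  if 0:l drops first: 21 orders
  if 4:j drops first: 7 orders
heap linearizations: 28

28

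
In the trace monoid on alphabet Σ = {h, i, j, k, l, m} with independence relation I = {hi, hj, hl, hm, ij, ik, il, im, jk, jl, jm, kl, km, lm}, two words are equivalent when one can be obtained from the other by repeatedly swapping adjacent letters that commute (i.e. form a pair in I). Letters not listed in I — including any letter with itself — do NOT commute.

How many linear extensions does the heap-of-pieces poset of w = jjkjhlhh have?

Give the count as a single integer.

280

0(j) covers ∅
1(j) covers 0:j
2(k) covers ∅
3(j) covers 1:j
4(h) covers 2:k
5(l) covers ∅
6(h) covers 4:h
7(h) covers 6:h
floor of heap: 0:j, 2:k, 5:l
completions by unplaced set U, small U first (add the entries for U minus each lowest piece of U):
  |U|=1: {3}:1  {5}:1  {7}:1
  |U|=2: {1,3}:1  {3,5}:2  {3,7}:2  {5,7}:2  {6,7}:1
  |U|=3: {0,1,3}:1  {1,3,5}:3  {1,3,7}:3  {3,5,7}:6  {3,6,7}:3  {4,6,7}:1  {5,6,7}:3
  |U|=4: {0,1,3,5}:4  {0,1,3,7}:4  {1,3,5,7}:12  {1,3,6,7}:6  {2,4,6,7}:1  {3,4,6,7}:4  {3,5,6,7}:12  {4,5,6,7}:4
  |U|=5: {0,1,3,5,7}:20  {0,1,3,6,7}:10  {1,3,4,6,7}:10  {1,3,5,6,7}:30  {2,3,4,6,7}:5  {2,4,5,6,7}:5  {3,4,5,6,7}:20
  |U|=6: {0,1,3,4,6,7}:20  {0,1,3,5,6,7}:60  {1,2,3,4,6,7}:15  {1,3,4,5,6,7}:60  {2,3,4,5,6,7}:30
  start at 0(j): 105
  start at 2(k): 140
  start at 5(l): 35
sum over floor = 280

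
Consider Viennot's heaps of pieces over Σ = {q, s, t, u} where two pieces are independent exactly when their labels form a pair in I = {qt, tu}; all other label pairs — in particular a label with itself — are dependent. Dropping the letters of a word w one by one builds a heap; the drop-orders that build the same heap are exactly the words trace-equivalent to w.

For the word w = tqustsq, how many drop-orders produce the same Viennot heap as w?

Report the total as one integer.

3

#0=t has no predecessor
#1=q has no predecessor
#2=u depends on [1:q]
#3=s depends on [0:t, 2:u]
#4=t depends on [3:s]
#5=s depends on [4:t]
#6=q depends on [5:s]
sources: [0:t, 1:q]
N(rest) = Σ N(rest − s) over sources s of rest; N(one piece) = 1:
  size 1 → [6]=1
  size 2 → [5,6]=1
  size 3 → [4,5,6]=1
  size 4 → [3,4,5,6]=1
  size 5 → [0,3,4,5,6]=1  [2,3,4,5,6]=1
  first=0(t) contributes 1
  first=1(q) contributes 2
|[w]| = 3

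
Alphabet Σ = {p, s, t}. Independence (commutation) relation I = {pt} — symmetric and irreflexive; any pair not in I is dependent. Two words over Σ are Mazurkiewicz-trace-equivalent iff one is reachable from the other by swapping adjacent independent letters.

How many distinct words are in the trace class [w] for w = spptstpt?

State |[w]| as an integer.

0(s) covers ∅
1(p) covers 0:s
2(p) covers 1:p
3(t) covers 0:s
4(s) covers 2:p, 3:t
5(t) covers 4:s
6(p) covers 4:s
7(t) covers 5:t
floor of heap: 0:s
completions by unplaced set U, small U first (add the entries for U minus each lowest piece of U):
  |U|=1: {6}:1  {7}:1
  |U|=2: {5,7}:1  {6,7}:2
  |U|=3: {5,6,7}:3
  |U|=4: {4,5,6,7}:3
  |U|=5: {2,4,5,6,7}:3  {3,4,5,6,7}:3
  |U|=6: {1,2,4,5,6,7}:3  {2,3,4,5,6,7}:6
  start at 0(s): 9

9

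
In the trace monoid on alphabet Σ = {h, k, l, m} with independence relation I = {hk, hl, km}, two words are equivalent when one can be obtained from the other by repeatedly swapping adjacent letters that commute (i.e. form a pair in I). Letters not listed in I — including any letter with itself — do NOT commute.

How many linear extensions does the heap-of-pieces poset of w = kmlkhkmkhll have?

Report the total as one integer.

134

piece 0:k — minimal
piece 1:m — minimal
piece 2:l rests on {0:k, 1:m}
piece 3:k rests on {2:l}
piece 4:h rests on {1:m}
piece 5:k rests on {3:k}
piece 6:m rests on {2:l, 4:h}
piece 7:k rests on {5:k}
piece 8:h rests on {6:m}
piece 9:l rests on {6:m, 7:k}
piece 10:l rests on {9:l}
minimal pieces: {0:k, 1:m}
ways to finish when only these pieces remain (= sum over removing one remaining piece with nothing left below it):
  1 left: {8}→1  {10}→1
  2 left: {8,10}→2  {9,10}→1
  3 left: {7,9,10}→1  {8,9,10}→3
  4 left: {5,7,9,10}→1  {6,8,9,10}→3  {7,8,9,10}→4
  5 left: {3,5,7,9,10}→1  {4,6,8,9,10}→3  {5,7,8,9,10}→5  {6,7,8,9,10}→7
  6 left: {3,5,7,8,9,10}→6  {4,6,7,8,9,10}→10  {5,6,7,8,9,10}→12
  7 left: {3,5,6,7,8,9,10}→18  {4,5,6,7,8,9,10}→22
  8 left: {2,3,5,6,7,8,9,10}→18  {3,4,5,6,7,8,9,10}→40
  9 left: {0,2,3,5,6,7,8,9,10}→18  {2,3,4,5,6,7,8,9,10}→58
  placing 0:k first → 58 extensions
  placing 1:m first → 76 extensions
total linear extensions = 134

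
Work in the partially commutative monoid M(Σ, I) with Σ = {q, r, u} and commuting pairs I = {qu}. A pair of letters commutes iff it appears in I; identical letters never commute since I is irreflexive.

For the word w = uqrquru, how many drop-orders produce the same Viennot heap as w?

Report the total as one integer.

4

0(u) covers ∅
1(q) covers ∅
2(r) covers 0:u, 1:q
3(q) covers 2:r
4(u) covers 2:r
5(r) covers 3:q, 4:u
6(u) covers 5:r
floor of heap: 0:u, 1:q
completions by unplaced set U, small U first (add the entries for U minus each lowest piece of U):
  |U|=1: {6}:1
  |U|=2: {5,6}:1
  |U|=3: {3,5,6}:1  {4,5,6}:1
  |U|=4: {3,4,5,6}:2
  |U|=5: {2,3,4,5,6}:2
  start at 0(u): 2
  start at 1(q): 2
sum over floor = 4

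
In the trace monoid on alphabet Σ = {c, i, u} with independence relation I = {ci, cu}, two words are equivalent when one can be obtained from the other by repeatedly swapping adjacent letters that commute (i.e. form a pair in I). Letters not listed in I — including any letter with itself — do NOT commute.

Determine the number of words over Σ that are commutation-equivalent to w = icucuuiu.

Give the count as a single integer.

28

0(i) covers ∅
1(c) covers ∅
2(u) covers 0:i
3(c) covers 1:c
4(u) covers 2:u
5(u) covers 4:u
6(i) covers 5:u
7(u) covers 6:i
floor of heap: 0:i, 1:c
completions by unplaced set U, small U first (add the entries for U minus each lowest piece of U):
  |U|=1: {3}:1  {7}:1
  |U|=2: {1,3}:1  {3,7}:2  {6,7}:1
  |U|=3: {1,3,7}:3  {3,6,7}:3  {5,6,7}:1
  |U|=4: {1,3,6,7}:6  {3,5,6,7}:4  {4,5,6,7}:1
  |U|=5: {1,3,5,6,7}:10  {2,4,5,6,7}:1  {3,4,5,6,7}:5
  |U|=6: {0,2,4,5,6,7}:1  {1,3,4,5,6,7}:15  {2,3,4,5,6,7}:6
  start at 0(i): 21
  start at 1(c): 7
sum over floor = 28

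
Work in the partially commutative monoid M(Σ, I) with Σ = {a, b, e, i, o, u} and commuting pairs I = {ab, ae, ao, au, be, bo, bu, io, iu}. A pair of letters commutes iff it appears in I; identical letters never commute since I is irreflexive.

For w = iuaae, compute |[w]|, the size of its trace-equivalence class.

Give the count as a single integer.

9

drop 0:i onto floor
drop 1:u onto floor
drop 2:a onto {0:i}
drop 3:a onto {2:a}
drop 4:e onto {0:i, 1:u}
ground layer = {0:i, 1:u}
drop-orders for the pieces not yet dropped (sum over which currently-grounded one goes next):
  1 to go: {3} 1  {4} 1
  2 to go: {1,4} 1  {2,3} 1  {3,4} 2
  3 to go: {1,3,4} 3  {2,3,4} 3
  if 0:i drops first: 6 orders
  if 1:u drops first: 3 orders
heap linearizations: 9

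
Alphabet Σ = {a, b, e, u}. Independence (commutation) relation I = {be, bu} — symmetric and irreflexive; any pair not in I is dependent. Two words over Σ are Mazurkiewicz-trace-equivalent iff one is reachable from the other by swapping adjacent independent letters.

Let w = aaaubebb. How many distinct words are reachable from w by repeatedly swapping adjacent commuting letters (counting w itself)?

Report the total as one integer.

10

piece 0:a — minimal
piece 1:a rests on {0:a}
piece 2:a rests on {1:a}
piece 3:u rests on {2:a}
piece 4:b rests on {2:a}
piece 5:e rests on {3:u}
piece 6:b rests on {4:b}
piece 7:b rests on {6:b}
minimal pieces: {0:a}
ways to finish when only these pieces remain (= sum over removing one remaining piece with nothing left below it):
  1 left: {5}→1  {7}→1
  2 left: {3,5}→1  {5,7}→2  {6,7}→1
  3 left: {3,5,7}→3  {4,6,7}→1  {5,6,7}→3
  4 left: {3,5,6,7}→6  {4,5,6,7}→4
  5 left: {3,4,5,6,7}→10
  6 left: {2,3,4,5,6,7}→10
  placing 0:a first → 10 extensions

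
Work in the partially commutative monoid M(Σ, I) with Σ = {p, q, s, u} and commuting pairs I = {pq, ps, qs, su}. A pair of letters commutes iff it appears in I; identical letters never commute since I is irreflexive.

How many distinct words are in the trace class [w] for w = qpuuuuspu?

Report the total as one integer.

18

0(q) covers ∅
1(p) covers ∅
2(u) covers 0:q, 1:p
3(u) covers 2:u
4(u) covers 3:u
5(u) covers 4:u
6(s) covers ∅
7(p) covers 5:u
8(u) covers 7:p
floor of heap: 0:q, 1:p, 6:s
completions by unplaced set U, small U first (add the entries for U minus each lowest piece of U):
  |U|=1: {6}:1  {8}:1
  |U|=2: {6,8}:2  {7,8}:1
  |U|=3: {5,7,8}:1  {6,7,8}:3
  |U|=4: {4,5,7,8}:1  {5,6,7,8}:4
  |U|=5: {3,4,5,7,8}:1  {4,5,6,7,8}:5
  |U|=6: {2,3,4,5,7,8}:1  {3,4,5,6,7,8}:6
  |U|=7: {0,2,3,4,5,7,8}:1  {1,2,3,4,5,7,8}:1  {2,3,4,5,6,7,8}:7
  start at 0(q): 8
  start at 1(p): 8
  start at 6(s): 2
sum over floor = 18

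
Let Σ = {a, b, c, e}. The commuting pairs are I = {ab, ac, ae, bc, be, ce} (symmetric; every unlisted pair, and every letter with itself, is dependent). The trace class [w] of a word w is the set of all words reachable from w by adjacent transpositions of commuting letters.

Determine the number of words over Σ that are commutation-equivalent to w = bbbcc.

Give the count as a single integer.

10

#0=b has no predecessor
#1=b depends on [0:b]
#2=b depends on [1:b]
#3=c has no predecessor
#4=c depends on [3:c]
sources: [0:b, 3:c]
N(rest) = Σ N(rest − s) over sources s of rest; N(one piece) = 1:
  size 1 → [2]=1  [4]=1
  size 2 → [1,2]=1  [2,4]=2  [3,4]=1
  size 3 → [0,1,2]=1  [1,2,4]=3  [2,3,4]=3
  first=0(b) contributes 6
  first=3(c) contributes 4
|[w]| = 10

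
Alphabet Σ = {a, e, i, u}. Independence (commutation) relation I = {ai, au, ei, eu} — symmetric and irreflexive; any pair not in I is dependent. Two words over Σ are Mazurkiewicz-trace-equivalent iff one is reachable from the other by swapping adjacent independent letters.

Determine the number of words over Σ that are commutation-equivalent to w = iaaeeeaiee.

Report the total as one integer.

drop 0:i onto floor
drop 1:a onto floor
drop 2:a onto {1:a}
drop 3:e onto {2:a}
drop 4:e onto {3:e}
drop 5:e onto {4:e}
drop 6:a onto {5:e}
drop 7:i onto {0:i}
drop 8:e onto {6:a}
drop 9:e onto {8:e}
ground layer = {0:i, 1:a}
drop-orders for the pieces not yet dropped (sum over which currently-grounded one goes next):
  1 to go: {7} 1  {9} 1
  2 to go: {0,7} 1  {7,9} 2  {8,9} 1
  3 to go: {0,7,9} 3  {6,8,9} 1  {7,8,9} 3
  4 to go: {0,7,8,9} 6  {5,6,8,9} 1  {6,7,8,9} 4
  5 to go: {0,6,7,8,9} 10  {4,5,6,8,9} 1  {5,6,7,8,9} 5
  6 to go: {0,5,6,7,8,9} 15  {3,4,5,6,8,9} 1  {4,5,6,7,8,9} 6
  7 to go: {0,4,5,6,7,8,9} 21  {2,3,4,5,6,8,9} 1  {3,4,5,6,7,8,9} 7
  8 to go: {0,3,4,5,6,7,8,9} 28  {1,2,3,4,5,6,8,9} 1  {2,3,4,5,6,7,8,9} 8
  if 0:i drops first: 9 orders
  if 1:a drops first: 36 orders
heap linearizations: 45

45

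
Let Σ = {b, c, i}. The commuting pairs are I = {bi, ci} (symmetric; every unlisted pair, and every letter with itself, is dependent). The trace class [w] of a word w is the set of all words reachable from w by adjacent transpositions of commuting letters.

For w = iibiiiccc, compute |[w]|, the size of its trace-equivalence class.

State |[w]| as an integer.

drop 0:i onto floor
drop 1:i onto {0:i}
drop 2:b onto floor
drop 3:i onto {1:i}
drop 4:i onto {3:i}
drop 5:i onto {4:i}
drop 6:c onto {2:b}
drop 7:c onto {6:c}
drop 8:c onto {7:c}
ground layer = {0:i, 2:b}
drop-orders for the pieces not yet dropped (sum over which currently-grounded one goes next):
  1 to go: {5} 1  {8} 1
  2 to go: {4,5} 1  {5,8} 2  {7,8} 1
  3 to go: {3,4,5} 1  {4,5,8} 3  {5,7,8} 3  {6,7,8} 1
  4 to go: {1,3,4,5} 1  {2,6,7,8} 1  {3,4,5,8} 4  {4,5,7,8} 6  {5,6,7,8} 4
  5 to go: {0,1,3,4,5} 1  {1,3,4,5,8} 5  {2,5,6,7,8} 5  {3,4,5,7,8} 10  {4,5,6,7,8} 10
  6 to go: {0,1,3,4,5,8} 6  {1,3,4,5,7,8} 15  {2,4,5,6,7,8} 15  {3,4,5,6,7,8} 20
  7 to go: {0,1,3,4,5,7,8} 21  {1,3,4,5,6,7,8} 35  {2,3,4,5,6,7,8} 35
  if 0:i drops first: 70 orders
  if 2:b drops first: 56 orders
heap linearizations: 126

126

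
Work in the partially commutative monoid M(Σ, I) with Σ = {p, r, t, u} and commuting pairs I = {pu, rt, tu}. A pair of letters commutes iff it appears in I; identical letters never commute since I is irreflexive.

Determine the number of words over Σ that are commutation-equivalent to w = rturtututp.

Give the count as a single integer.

231

drop 0:r onto floor
drop 1:t onto floor
drop 2:u onto {0:r}
drop 3:r onto {2:u}
drop 4:t onto {1:t}
drop 5:u onto {3:r}
drop 6:t onto {4:t}
drop 7:u onto {5:u}
drop 8:t onto {6:t}
drop 9:p onto {3:r, 8:t}
ground layer = {0:r, 1:t}
drop-orders for the pieces not yet dropped (sum over which currently-grounded one goes next):
  1 to go: {7} 1  {9} 1
  2 to go: {5,7} 1  {7,9} 2  {8,9} 1
  3 to go: {5,7,9} 3  {6,8,9} 1  {7,8,9} 3
  4 to go: {3,5,7,9} 3  {4,6,8,9} 1  {5,7,8,9} 6  {6,7,8,9} 4
  5 to go: {1,4,6,8,9} 1  {2,3,5,7,9} 3  {3,5,7,8,9} 9  {4,6,7,8,9} 5  {5,6,7,8,9} 10
  6 to go: {0,2,3,5,7,9} 3  {1,4,6,7,8,9} 6  {2,3,5,7,8,9} 12  {3,5,6,7,8,9} 19  {4,5,6,7,8,9} 15
  7 to go: {0,2,3,5,7,8,9} 15  {1,4,5,6,7,8,9} 21  {2,3,5,6,7,8,9} 31  {3,4,5,6,7,8,9} 34
  8 to go: {0,2,3,5,6,7,8,9} 46  {1,3,4,5,6,7,8,9} 55  {2,3,4,5,6,7,8,9} 65
  if 0:r drops first: 120 orders
  if 1:t drops first: 111 orders
heap linearizations: 231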